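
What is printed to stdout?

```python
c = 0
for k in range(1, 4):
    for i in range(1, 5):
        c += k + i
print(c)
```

54

k=1,i=1: c = 0+2 = 2
k=1,i=2: c = 2+3 = 5
k=1,i=3: c = 5+4 = 9
k=1,i=4: c = 9+5 = 14
k=2,i=1: c = 14+3 = 17
k=2,i=2: c = 17+4 = 21
k=2,i=3: c = 21+5 = 26
k=2,i=4: c = 26+6 = 32
k=3,i=1: c = 32+4 = 36
k=3,i=2: c = 36+5 = 41
k=3,i=3: c = 41+6 = 47
k=3,i=4: c = 47+7 = 54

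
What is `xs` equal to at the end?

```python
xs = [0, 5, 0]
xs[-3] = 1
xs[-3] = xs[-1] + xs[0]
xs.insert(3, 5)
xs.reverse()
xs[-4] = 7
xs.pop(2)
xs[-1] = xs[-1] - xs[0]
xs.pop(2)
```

[7, 0]

xs[-3] = 1 → [1, 5, 0]
xs[-3] = xs[-1]+xs[0] = 0+1 = 1 → [1, 5, 0]
insert 5 at 3 → [1, 5, 0, 5]
reverse → [5, 0, 5, 1]
xs[-4] = 7 → [7, 0, 5, 1]
pop(2) removes 5 → [7, 0, 1]
xs[-1] = xs[-1]-xs[0] = 1-7 = -6 → [7, 0, -6]
pop(2) removes -6 → [7, 0]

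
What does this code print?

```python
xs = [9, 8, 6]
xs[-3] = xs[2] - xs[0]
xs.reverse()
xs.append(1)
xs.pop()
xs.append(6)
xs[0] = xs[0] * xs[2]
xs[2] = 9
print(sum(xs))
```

xs[-3] = xs[2]-xs[0] = 6-9 = -3 → [-3, 8, 6]
reverse → [6, 8, -3]
append 1 → [6, 8, -3, 1]
pop() removes 1 → [6, 8, -3]
append 6 → [6, 8, -3, 6]
xs[0] = xs[0]*xs[2] = 6*(-3) = -18 → [-18, 8, -3, 6]
xs[2] = 9 → [-18, 8, 9, 6]
sum = 5

5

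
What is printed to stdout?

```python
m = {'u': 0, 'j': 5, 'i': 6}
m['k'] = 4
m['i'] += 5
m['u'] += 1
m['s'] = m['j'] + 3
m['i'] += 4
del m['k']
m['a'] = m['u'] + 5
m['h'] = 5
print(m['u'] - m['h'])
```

m['k'] = 4 → {'u': 0, 'j': 5, 'i': 6, 'k': 4}
m['i'] = 6+5 = 11 → {'u': 0, 'j': 5, 'i': 11, 'k': 4}
m['u'] = 0+1 = 1 → {'u': 1, 'j': 5, 'i': 11, 'k': 4}
m['s'] = m['j']+3 = 8 → {'u': 1, 'j': 5, 'i': 11, 'k': 4, 's': 8}
m['i'] = 11+4 = 15 → {'u': 1, 'j': 5, 'i': 15, 'k': 4, 's': 8}
del 'k' → {'u': 1, 'j': 5, 'i': 15, 's': 8}
m['a'] = m['u']+5 = 6 → {'u': 1, 'j': 5, 'i': 15, 's': 8, 'a': 6}
m['h'] = 5 → {'u': 1, 'j': 5, 'i': 15, 's': 8, 'a': 6, 'h': 5}
m['u']-m['h'] = 1-5 = -4

-4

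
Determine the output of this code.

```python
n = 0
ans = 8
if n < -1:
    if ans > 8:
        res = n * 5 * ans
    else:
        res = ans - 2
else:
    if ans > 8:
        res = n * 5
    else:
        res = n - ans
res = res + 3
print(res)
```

n=0, ans=8
n < -1 is False; ans > 8 is False
→ res = n - ans = -8
res = (-8)+3 = -5

-5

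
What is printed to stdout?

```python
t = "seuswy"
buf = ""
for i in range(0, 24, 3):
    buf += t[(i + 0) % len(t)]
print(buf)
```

i=0: add t[0]='s' → 's'
i=3: add t[3]='s' → 'ss'
i=6: add t[0]='s' → 'sss'
i=9: add t[3]='s' → 'ssss'
i=12: add t[0]='s' → 'sssss'
i=15: add t[3]='s' → 'ssssss'
i=18: add t[0]='s' → 'sssssss'
i=21: add t[3]='s' → 'ssssssss'

ssssssss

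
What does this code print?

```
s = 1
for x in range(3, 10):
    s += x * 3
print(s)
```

127

x=3: s = 1+3*3 = 10
x=4: s = 10+4*3 = 22
x=5: s = 22+5*3 = 37
x=6: s = 37+6*3 = 55
x=7: s = 55+7*3 = 76
x=8: s = 76+8*3 = 100
x=9: s = 100+9*3 = 127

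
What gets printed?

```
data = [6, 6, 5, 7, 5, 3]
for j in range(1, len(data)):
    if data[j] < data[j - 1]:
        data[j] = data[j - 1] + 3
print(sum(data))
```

66

j=1: 6>=6, unchanged → [6, 6, 5, 7, 5, 3]
j=2: 5<6, data[2] = 6+3 = 9 → [6, 6, 9, 7, 5, 3]
j=3: 7<9, data[3] = 9+3 = 12 → [6, 6, 9, 12, 5, 3]
j=4: 5<12, data[4] = 12+3 = 15 → [6, 6, 9, 12, 15, 3]
j=5: 3<15, data[5] = 15+3 = 18 → [6, 6, 9, 12, 15, 18]
sum = 66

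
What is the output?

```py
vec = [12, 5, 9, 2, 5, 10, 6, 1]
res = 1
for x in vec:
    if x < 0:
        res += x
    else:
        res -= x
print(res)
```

x=12: not <0, res = 1-12 = -11
x=5: not <0, res = (-11)-5 = -16
x=9: not <0, res = (-16)-9 = -25
x=2: not <0, res = (-25)-2 = -27
x=5: not <0, res = (-27)-5 = -32
x=10: not <0, res = (-32)-10 = -42
x=6: not <0, res = (-42)-6 = -48
x=1: not <0, res = (-48)-1 = -49

-49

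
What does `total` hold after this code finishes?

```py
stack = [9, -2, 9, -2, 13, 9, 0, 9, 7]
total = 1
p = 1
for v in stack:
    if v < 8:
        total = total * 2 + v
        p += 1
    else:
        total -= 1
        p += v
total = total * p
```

v=9: not <8, total = 1-1 = 0; p=10
v=-2: <8, total = 0*2+(-2) = -2; p=11
v=9: not <8, total = (-2)-1 = -3; p=20
v=-2: <8, total = (-3)*2+(-2) = -8; p=21
v=13: not <8, total = (-8)-1 = -9; p=34
v=9: not <8, total = (-9)-1 = -10; p=43
v=0: <8, total = (-10)*2+0 = -20; p=44
v=9: not <8, total = (-20)-1 = -21; p=53
v=7: <8, total = (-21)*2+7 = -35; p=54
total*p = (-35)*54 = -1890

-1890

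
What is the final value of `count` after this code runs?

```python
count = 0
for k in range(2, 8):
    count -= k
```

k=2: count = 0-2 = -2
k=3: count = (-2)-3 = -5
k=4: count = (-5)-4 = -9
k=5: count = (-9)-5 = -14
k=6: count = (-14)-6 = -20
k=7: count = (-20)-7 = -27

-27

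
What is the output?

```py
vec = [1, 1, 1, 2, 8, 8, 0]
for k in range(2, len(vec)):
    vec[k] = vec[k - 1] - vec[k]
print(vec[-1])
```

-18

k=2: vec[2] = 1-1 = 0 → [1, 1, 0, 2, 8, 8, 0]
k=3: vec[3] = 0-2 = -2 → [1, 1, 0, -2, 8, 8, 0]
k=4: vec[4] = (-2)-8 = -10 → [1, 1, 0, -2, -10, 8, 0]
k=5: vec[5] = (-10)-8 = -18 → [1, 1, 0, -2, -10, -18, 0]
k=6: vec[6] = (-18)-0 = -18 → [1, 1, 0, -2, -10, -18, -18]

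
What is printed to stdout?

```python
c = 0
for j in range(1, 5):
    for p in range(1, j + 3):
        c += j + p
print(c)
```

j=1,p=1: c = 0+2 = 2
j=1,p=2: c = 2+3 = 5
j=1,p=3: c = 5+4 = 9
j=2,p=1: c = 9+3 = 12
j=2,p=2: c = 12+4 = 16
j=2,p=3: c = 16+5 = 21
j=2,p=4: c = 21+6 = 27
j=3,p=1: c = 27+4 = 31
j=3,p=2: c = 31+5 = 36
j=3,p=3: c = 36+6 = 42
j=3,p=4: c = 42+7 = 49
j=3,p=5: c = 49+8 = 57
j=4,p=1: c = 57+5 = 62
j=4,p=2: c = 62+6 = 68
j=4,p=3: c = 68+7 = 75
j=4,p=4: c = 75+8 = 83
j=4,p=5: c = 83+9 = 92
j=4,p=6: c = 92+10 = 102

102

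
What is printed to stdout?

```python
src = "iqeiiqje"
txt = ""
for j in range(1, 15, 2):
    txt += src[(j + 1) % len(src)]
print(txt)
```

eijieij

j=1: add src[2]='e' → 'e'
j=3: add src[4]='i' → 'ei'
j=5: add src[6]='j' → 'eij'
j=7: add src[0]='i' → 'eiji'
j=9: add src[2]='e' → 'eijie'
j=11: add src[4]='i' → 'eijiei'
j=13: add src[6]='j' → 'eijieij'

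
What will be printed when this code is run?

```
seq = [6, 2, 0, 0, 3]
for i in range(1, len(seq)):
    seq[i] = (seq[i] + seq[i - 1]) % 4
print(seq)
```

[6, 0, 0, 0, 3]

i=1: seq[1] = (2+6)%4 = 0 → [6, 0, 0, 0, 3]
i=2: seq[2] = (0+0)%4 = 0 → [6, 0, 0, 0, 3]
i=3: seq[3] = (0+0)%4 = 0 → [6, 0, 0, 0, 3]
i=4: seq[4] = (3+0)%4 = 3 → [6, 0, 0, 0, 3]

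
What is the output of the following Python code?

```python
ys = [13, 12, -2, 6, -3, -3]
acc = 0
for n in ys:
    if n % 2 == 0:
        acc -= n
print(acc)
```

n=13: not even
n=12: even, acc = 0-12 = -12
n=-2: even, acc = (-12)-(-2) = -10
n=6: even, acc = (-10)-6 = -16
n=-3: not even
n=-3: not even

-16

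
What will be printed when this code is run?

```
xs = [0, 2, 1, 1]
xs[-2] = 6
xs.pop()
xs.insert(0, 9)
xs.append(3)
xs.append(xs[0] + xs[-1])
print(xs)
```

xs[-2] = 6 → [0, 2, 6, 1]
pop() removes 1 → [0, 2, 6]
insert 9 at 0 → [9, 0, 2, 6]
append 3 → [9, 0, 2, 6, 3]
append xs[0]+xs[-1] = 9+3 = 12 → [9, 0, 2, 6, 3, 12]

[9, 0, 2, 6, 3, 12]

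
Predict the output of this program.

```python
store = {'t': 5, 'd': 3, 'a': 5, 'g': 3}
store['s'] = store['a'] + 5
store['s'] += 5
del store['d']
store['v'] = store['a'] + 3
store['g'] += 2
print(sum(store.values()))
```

store['s'] = store['a']+5 = 10 → {'t': 5, 'd': 3, 'a': 5, 'g': 3, 's': 10}
store['s'] = 10+5 = 15 → {'t': 5, 'd': 3, 'a': 5, 'g': 3, 's': 15}
del 'd' → {'t': 5, 'a': 5, 'g': 3, 's': 15}
store['v'] = store['a']+3 = 8 → {'t': 5, 'a': 5, 'g': 3, 's': 15, 'v': 8}
store['g'] = 3+2 = 5 → {'t': 5, 'a': 5, 'g': 5, 's': 15, 'v': 8}
sum of values = 38

38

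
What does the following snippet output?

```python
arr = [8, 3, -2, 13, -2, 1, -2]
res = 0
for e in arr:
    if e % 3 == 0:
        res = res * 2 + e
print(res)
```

3

e=8: not %3==0
e=3: %3==0, res = 0*2+3 = 3
e=-2: not %3==0
e=13: not %3==0
e=-2: not %3==0
e=1: not %3==0
e=-2: not %3==0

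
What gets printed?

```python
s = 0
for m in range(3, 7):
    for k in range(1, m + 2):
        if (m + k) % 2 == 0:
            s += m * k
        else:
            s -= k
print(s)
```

110

m=3,k=1: even sum, s = 0+3 = 3
m=3,k=2: odd sum, s = 3-2 = 1
m=3,k=3: even sum, s = 1+9 = 10
m=3,k=4: odd sum, s = 10-4 = 6
m=4,k=1: odd sum, s = 6-1 = 5
m=4,k=2: even sum, s = 5+8 = 13
m=4,k=3: odd sum, s = 13-3 = 10
m=4,k=4: even sum, s = 10+16 = 26
m=4,k=5: odd sum, s = 26-5 = 21
m=5,k=1: even sum, s = 21+5 = 26
m=5,k=2: odd sum, s = 26-2 = 24
m=5,k=3: even sum, s = 24+15 = 39
m=5,k=4: odd sum, s = 39-4 = 35
m=5,k=5: even sum, s = 35+25 = 60
m=5,k=6: odd sum, s = 60-6 = 54
m=6,k=1: odd sum, s = 54-1 = 53
m=6,k=2: even sum, s = 53+12 = 65
m=6,k=3: odd sum, s = 65-3 = 62
m=6,k=4: even sum, s = 62+24 = 86
m=6,k=5: odd sum, s = 86-5 = 81
m=6,k=6: even sum, s = 81+36 = 117
m=6,k=7: odd sum, s = 117-7 = 110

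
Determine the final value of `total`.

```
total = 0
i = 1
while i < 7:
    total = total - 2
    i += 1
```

-12

i=1: total = 0-2 = -2
i=2: total = (-2)-2 = -4
i=3: total = (-4)-2 = -6
i=4: total = (-6)-2 = -8
i=5: total = (-8)-2 = -10
i=6: total = (-10)-2 = -12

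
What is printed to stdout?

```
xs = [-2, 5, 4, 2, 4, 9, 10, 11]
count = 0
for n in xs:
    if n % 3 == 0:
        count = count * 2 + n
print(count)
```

9

n=-2: not %3==0
n=5: not %3==0
n=4: not %3==0
n=2: not %3==0
n=4: not %3==0
n=9: %3==0, count = 0*2+9 = 9
n=10: not %3==0
n=11: not %3==0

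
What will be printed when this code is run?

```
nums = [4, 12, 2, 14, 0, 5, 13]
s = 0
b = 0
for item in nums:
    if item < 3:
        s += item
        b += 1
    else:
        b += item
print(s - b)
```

item=4: not <3; b=4
item=12: not <3; b=16
item=2: <3, s = 0+2 = 2; b=17
item=14: not <3; b=31
item=0: <3, s = 2+0 = 2; b=32
item=5: not <3; b=37
item=13: not <3; b=50
s-b = 2-50 = -48

-48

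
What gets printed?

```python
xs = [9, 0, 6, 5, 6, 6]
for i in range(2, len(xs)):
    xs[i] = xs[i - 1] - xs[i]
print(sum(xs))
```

i=2: xs[2] = 0-6 = -6 → [9, 0, -6, 5, 6, 6]
i=3: xs[3] = (-6)-5 = -11 → [9, 0, -6, -11, 6, 6]
i=4: xs[4] = (-11)-6 = -17 → [9, 0, -6, -11, -17, 6]
i=5: xs[5] = (-17)-6 = -23 → [9, 0, -6, -11, -17, -23]
sum = -48

-48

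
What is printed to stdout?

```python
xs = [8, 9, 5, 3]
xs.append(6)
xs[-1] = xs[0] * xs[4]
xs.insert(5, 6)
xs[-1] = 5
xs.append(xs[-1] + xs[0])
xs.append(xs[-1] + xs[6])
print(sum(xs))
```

append 6 → [8, 9, 5, 3, 6]
xs[-1] = xs[0]*xs[4] = 8*6 = 48 → [8, 9, 5, 3, 48]
insert 6 at 5 → [8, 9, 5, 3, 48, 6]
xs[-1] = 5 → [8, 9, 5, 3, 48, 5]
append xs[-1]+xs[0] = 5+8 = 13 → [8, 9, 5, 3, 48, 5, 13]
append xs[-1]+xs[6] = 13+13 = 26 → [8, 9, 5, 3, 48, 5, 13, 26]
sum = 117

117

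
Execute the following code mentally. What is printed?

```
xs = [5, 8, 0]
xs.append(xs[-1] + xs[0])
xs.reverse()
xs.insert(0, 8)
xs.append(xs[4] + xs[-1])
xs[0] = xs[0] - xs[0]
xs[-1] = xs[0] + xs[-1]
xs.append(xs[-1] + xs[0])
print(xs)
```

append xs[-1]+xs[0] = 0+5 = 5 → [5, 8, 0, 5]
reverse → [5, 0, 8, 5]
insert 8 at 0 → [8, 5, 0, 8, 5]
append xs[4]+xs[-1] = 5+5 = 10 → [8, 5, 0, 8, 5, 10]
xs[0] = xs[0]-xs[0] = 8-8 = 0 → [0, 5, 0, 8, 5, 10]
xs[-1] = xs[0]+xs[-1] = 0+10 = 10 → [0, 5, 0, 8, 5, 10]
append xs[-1]+xs[0] = 10+0 = 10 → [0, 5, 0, 8, 5, 10, 10]

[0, 5, 0, 8, 5, 10, 10]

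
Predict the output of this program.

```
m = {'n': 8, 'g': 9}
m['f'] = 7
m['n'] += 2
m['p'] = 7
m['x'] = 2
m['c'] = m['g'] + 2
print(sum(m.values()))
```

46

m['f'] = 7 → {'n': 8, 'g': 9, 'f': 7}
m['n'] = 8+2 = 10 → {'n': 10, 'g': 9, 'f': 7}
m['p'] = 7 → {'n': 10, 'g': 9, 'f': 7, 'p': 7}
m['x'] = 2 → {'n': 10, 'g': 9, 'f': 7, 'p': 7, 'x': 2}
m['c'] = m['g']+2 = 11 → {'n': 10, 'g': 9, 'f': 7, 'p': 7, 'x': 2, 'c': 11}
sum of values = 46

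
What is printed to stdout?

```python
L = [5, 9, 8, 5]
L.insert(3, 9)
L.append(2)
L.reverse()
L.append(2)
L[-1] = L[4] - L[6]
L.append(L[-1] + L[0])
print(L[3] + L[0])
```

10

insert 9 at 3 → [5, 9, 8, 9, 5]
append 2 → [5, 9, 8, 9, 5, 2]
reverse → [2, 5, 9, 8, 9, 5]
append 2 → [2, 5, 9, 8, 9, 5, 2]
L[-1] = L[4]-L[6] = 9-2 = 7 → [2, 5, 9, 8, 9, 5, 7]
append L[-1]+L[0] = 7+2 = 9 → [2, 5, 9, 8, 9, 5, 7, 9]
L[3]+L[0] = 8+2 = 10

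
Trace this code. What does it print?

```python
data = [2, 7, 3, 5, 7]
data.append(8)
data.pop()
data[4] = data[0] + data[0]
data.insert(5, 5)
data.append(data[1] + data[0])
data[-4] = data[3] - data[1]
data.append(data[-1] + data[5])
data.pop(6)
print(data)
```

append 8 → [2, 7, 3, 5, 7, 8]
pop() removes 8 → [2, 7, 3, 5, 7]
data[4] = data[0]+data[0] = 2+2 = 4 → [2, 7, 3, 5, 4]
insert 5 at 5 → [2, 7, 3, 5, 4, 5]
append data[1]+data[0] = 7+2 = 9 → [2, 7, 3, 5, 4, 5, 9]
data[-4] = data[3]-data[1] = 5-7 = -2 → [2, 7, 3, -2, 4, 5, 9]
append data[-1]+data[5] = 9+5 = 14 → [2, 7, 3, -2, 4, 5, 9, 14]
pop(6) removes 9 → [2, 7, 3, -2, 4, 5, 14]

[2, 7, 3, -2, 4, 5, 14]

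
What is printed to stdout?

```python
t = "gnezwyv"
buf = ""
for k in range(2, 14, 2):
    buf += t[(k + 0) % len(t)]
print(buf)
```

k=2: add t[2]='e' → 'e'
k=4: add t[4]='w' → 'ew'
k=6: add t[6]='v' → 'ewv'
k=8: add t[1]='n' → 'ewvn'
k=10: add t[3]='z' → 'ewvnz'
k=12: add t[5]='y' → 'ewvnzy'

ewvnzy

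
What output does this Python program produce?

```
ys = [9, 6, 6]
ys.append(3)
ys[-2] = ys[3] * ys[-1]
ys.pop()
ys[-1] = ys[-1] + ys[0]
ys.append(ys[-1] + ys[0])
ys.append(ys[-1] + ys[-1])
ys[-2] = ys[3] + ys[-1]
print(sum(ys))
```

168

append 3 → [9, 6, 6, 3]
ys[-2] = ys[3]*ys[-1] = 3*3 = 9 → [9, 6, 9, 3]
pop() removes 3 → [9, 6, 9]
ys[-1] = ys[-1]+ys[0] = 9+9 = 18 → [9, 6, 18]
append ys[-1]+ys[0] = 18+9 = 27 → [9, 6, 18, 27]
append ys[-1]+ys[-1] = 27+27 = 54 → [9, 6, 18, 27, 54]
ys[-2] = ys[3]+ys[-1] = 27+54 = 81 → [9, 6, 18, 81, 54]
sum = 168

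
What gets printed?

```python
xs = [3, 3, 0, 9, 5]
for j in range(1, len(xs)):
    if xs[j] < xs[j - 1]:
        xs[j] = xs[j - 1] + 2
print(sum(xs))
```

31

j=1: 3>=3, unchanged → [3, 3, 0, 9, 5]
j=2: 0<3, xs[2] = 3+2 = 5 → [3, 3, 5, 9, 5]
j=3: 9>=5, unchanged → [3, 3, 5, 9, 5]
j=4: 5<9, xs[4] = 9+2 = 11 → [3, 3, 5, 9, 11]
sum = 31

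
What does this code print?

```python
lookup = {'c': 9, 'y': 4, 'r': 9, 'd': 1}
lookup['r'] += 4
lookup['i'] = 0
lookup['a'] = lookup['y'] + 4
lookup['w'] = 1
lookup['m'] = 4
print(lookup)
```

lookup['r'] = 9+4 = 13 → {'c': 9, 'y': 4, 'r': 13, 'd': 1}
lookup['i'] = 0 → {'c': 9, 'y': 4, 'r': 13, 'd': 1, 'i': 0}
lookup['a'] = lookup['y']+4 = 8 → {'c': 9, 'y': 4, 'r': 13, 'd': 1, 'i': 0, 'a': 8}
lookup['w'] = 1 → {'c': 9, 'y': 4, 'r': 13, 'd': 1, 'i': 0, 'a': 8, 'w': 1}
lookup['m'] = 4 → {'c': 9, 'y': 4, 'r': 13, 'd': 1, 'i': 0, 'a': 8, 'w': 1, 'm': 4}

{'c': 9, 'y': 4, 'r': 13, 'd': 1, 'i': 0, 'a': 8, 'w': 1, 'm': 4}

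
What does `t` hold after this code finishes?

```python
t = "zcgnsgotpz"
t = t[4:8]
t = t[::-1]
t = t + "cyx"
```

'togscyx'

slice [4:8] → 'sgot'
reverse → 'togs'
+ 'cyx' → 'togscyx'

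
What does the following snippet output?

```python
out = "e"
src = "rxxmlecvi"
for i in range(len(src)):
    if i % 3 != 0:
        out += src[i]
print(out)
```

exxlevi

i=0: skip
i=1: add 'x' → 'ex'
i=2: add 'x' → 'exx'
i=3: skip
i=4: add 'l' → 'exxl'
i=5: add 'e' → 'exxle'
i=6: skip
i=7: add 'v' → 'exxlev'
i=8: add 'i' → 'exxlevi'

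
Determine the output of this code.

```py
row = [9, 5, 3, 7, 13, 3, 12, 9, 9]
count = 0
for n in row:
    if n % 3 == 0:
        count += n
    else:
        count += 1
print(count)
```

n=9: %3==0, count = 0+9 = 9
n=5: not %3==0, count = 9+1 = 10
n=3: %3==0, count = 10+3 = 13
n=7: not %3==0, count = 13+1 = 14
n=13: not %3==0, count = 14+1 = 15
n=3: %3==0, count = 15+3 = 18
n=12: %3==0, count = 18+12 = 30
n=9: %3==0, count = 30+9 = 39
n=9: %3==0, count = 39+9 = 48

48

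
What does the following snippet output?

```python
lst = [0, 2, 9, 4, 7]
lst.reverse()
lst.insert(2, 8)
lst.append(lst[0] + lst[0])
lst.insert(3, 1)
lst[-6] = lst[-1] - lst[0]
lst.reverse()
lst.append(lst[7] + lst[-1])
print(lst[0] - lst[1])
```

14

reverse → [7, 4, 9, 2, 0]
insert 8 at 2 → [7, 4, 8, 9, 2, 0]
append lst[0]+lst[0] = 7+7 = 14 → [7, 4, 8, 9, 2, 0, 14]
insert 1 at 3 → [7, 4, 8, 1, 9, 2, 0, 14]
lst[-6] = lst[-1]-lst[0] = 14-7 = 7 → [7, 4, 7, 1, 9, 2, 0, 14]
reverse → [14, 0, 2, 9, 1, 7, 4, 7]
append lst[7]+lst[-1] = 7+7 = 14 → [14, 0, 2, 9, 1, 7, 4, 7, 14]
lst[0]-lst[1] = 14-0 = 14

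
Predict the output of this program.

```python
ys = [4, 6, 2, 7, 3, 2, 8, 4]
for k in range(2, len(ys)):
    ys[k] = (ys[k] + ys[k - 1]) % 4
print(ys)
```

[4, 6, 0, 3, 2, 0, 0, 0]

k=2: ys[2] = (2+6)%4 = 0 → [4, 6, 0, 7, 3, 2, 8, 4]
k=3: ys[3] = (7+0)%4 = 3 → [4, 6, 0, 3, 3, 2, 8, 4]
k=4: ys[4] = (3+3)%4 = 2 → [4, 6, 0, 3, 2, 2, 8, 4]
k=5: ys[5] = (2+2)%4 = 0 → [4, 6, 0, 3, 2, 0, 8, 4]
k=6: ys[6] = (8+0)%4 = 0 → [4, 6, 0, 3, 2, 0, 0, 4]
k=7: ys[7] = (4+0)%4 = 0 → [4, 6, 0, 3, 2, 0, 0, 0]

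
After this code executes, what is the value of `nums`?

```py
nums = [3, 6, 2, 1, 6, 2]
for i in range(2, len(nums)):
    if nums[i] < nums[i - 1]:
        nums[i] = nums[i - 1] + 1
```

[3, 6, 7, 8, 9, 10]

i=2: 2<6, nums[2] = 6+1 = 7 → [3, 6, 7, 1, 6, 2]
i=3: 1<7, nums[3] = 7+1 = 8 → [3, 6, 7, 8, 6, 2]
i=4: 6<8, nums[4] = 8+1 = 9 → [3, 6, 7, 8, 9, 2]
i=5: 2<9, nums[5] = 9+1 = 10 → [3, 6, 7, 8, 9, 10]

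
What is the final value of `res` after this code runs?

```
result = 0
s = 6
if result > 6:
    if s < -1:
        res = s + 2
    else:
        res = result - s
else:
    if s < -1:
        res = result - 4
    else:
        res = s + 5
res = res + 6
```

17

result=0, s=6
result > 6 is False; s < -1 is False
→ res = s + 5 = 11
res = 11+6 = 17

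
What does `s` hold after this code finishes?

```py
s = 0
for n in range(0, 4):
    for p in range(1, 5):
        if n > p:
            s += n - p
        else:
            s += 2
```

30

n=0,p=1: not 0>1, s = 0+2 = 2
n=0,p=2: not 0>2, s = 2+2 = 4
n=0,p=3: not 0>3, s = 4+2 = 6
n=0,p=4: not 0>4, s = 6+2 = 8
n=1,p=1: not 1>1, s = 8+2 = 10
n=1,p=2: not 1>2, s = 10+2 = 12
n=1,p=3: not 1>3, s = 12+2 = 14
n=1,p=4: not 1>4, s = 14+2 = 16
n=2,p=1: 2>1, s = 16+1 = 17
n=2,p=2: not 2>2, s = 17+2 = 19
n=2,p=3: not 2>3, s = 19+2 = 21
n=2,p=4: not 2>4, s = 21+2 = 23
n=3,p=1: 3>1, s = 23+2 = 25
n=3,p=2: 3>2, s = 25+1 = 26
n=3,p=3: not 3>3, s = 26+2 = 28
n=3,p=4: not 3>4, s = 28+2 = 30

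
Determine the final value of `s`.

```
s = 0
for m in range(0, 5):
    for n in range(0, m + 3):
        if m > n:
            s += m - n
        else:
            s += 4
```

m=0,n=0: not 0>0, s = 0+4 = 4
m=0,n=1: not 0>1, s = 4+4 = 8
m=0,n=2: not 0>2, s = 8+4 = 12
m=1,n=0: 1>0, s = 12+1 = 13
m=1,n=1: not 1>1, s = 13+4 = 17
m=1,n=2: not 1>2, s = 17+4 = 21
m=1,n=3: not 1>3, s = 21+4 = 25
m=2,n=0: 2>0, s = 25+2 = 27
m=2,n=1: 2>1, s = 27+1 = 28
m=2,n=2: not 2>2, s = 28+4 = 32
m=2,n=3: not 2>3, s = 32+4 = 36
m=2,n=4: not 2>4, s = 36+4 = 40
m=3,n=0: 3>0, s = 40+3 = 43
m=3,n=1: 3>1, s = 43+2 = 45
m=3,n=2: 3>2, s = 45+1 = 46
m=3,n=3: not 3>3, s = 46+4 = 50
m=3,n=4: not 3>4, s = 50+4 = 54
m=3,n=5: not 3>5, s = 54+4 = 58
m=4,n=0: 4>0, s = 58+4 = 62
m=4,n=1: 4>1, s = 62+3 = 65
m=4,n=2: 4>2, s = 65+2 = 67
m=4,n=3: 4>3, s = 67+1 = 68
m=4,n=4: not 4>4, s = 68+4 = 72
m=4,n=5: not 4>5, s = 72+4 = 76
m=4,n=6: not 4>6, s = 76+4 = 80

80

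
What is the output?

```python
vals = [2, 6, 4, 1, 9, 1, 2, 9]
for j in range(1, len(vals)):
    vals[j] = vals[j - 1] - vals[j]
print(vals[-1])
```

j=1: vals[1] = 2-6 = -4 → [2, -4, 4, 1, 9, 1, 2, 9]
j=2: vals[2] = (-4)-4 = -8 → [2, -4, -8, 1, 9, 1, 2, 9]
j=3: vals[3] = (-8)-1 = -9 → [2, -4, -8, -9, 9, 1, 2, 9]
j=4: vals[4] = (-9)-9 = -18 → [2, -4, -8, -9, -18, 1, 2, 9]
j=5: vals[5] = (-18)-1 = -19 → [2, -4, -8, -9, -18, -19, 2, 9]
j=6: vals[6] = (-19)-2 = -21 → [2, -4, -8, -9, -18, -19, -21, 9]
j=7: vals[7] = (-21)-9 = -30 → [2, -4, -8, -9, -18, -19, -21, -30]

-30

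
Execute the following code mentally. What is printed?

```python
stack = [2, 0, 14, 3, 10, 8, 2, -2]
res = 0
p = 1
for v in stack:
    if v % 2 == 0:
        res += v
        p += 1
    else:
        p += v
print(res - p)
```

23

v=2: even, res = 0+2 = 2; p=2
v=0: even, res = 2+0 = 2; p=3
v=14: even, res = 2+14 = 16; p=4
v=3: not even; p=7
v=10: even, res = 16+10 = 26; p=8
v=8: even, res = 26+8 = 34; p=9
v=2: even, res = 34+2 = 36; p=10
v=-2: even, res = 36+(-2) = 34; p=11
res-p = 34-11 = 23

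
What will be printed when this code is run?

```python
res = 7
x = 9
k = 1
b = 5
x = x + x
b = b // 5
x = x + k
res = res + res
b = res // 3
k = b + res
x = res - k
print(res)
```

x = 9+9 = 18
b = 5//5 = 1
x = 18+1 = 19
res = 7+7 = 14
b = 14//3 = 4
k = 4+14 = 18
x = 14-18 = -4

14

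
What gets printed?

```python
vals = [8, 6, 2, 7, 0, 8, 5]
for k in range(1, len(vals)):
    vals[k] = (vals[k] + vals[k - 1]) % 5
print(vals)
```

[8, 4, 1, 3, 3, 1, 1]

k=1: vals[1] = (6+8)%5 = 4 → [8, 4, 2, 7, 0, 8, 5]
k=2: vals[2] = (2+4)%5 = 1 → [8, 4, 1, 7, 0, 8, 5]
k=3: vals[3] = (7+1)%5 = 3 → [8, 4, 1, 3, 0, 8, 5]
k=4: vals[4] = (0+3)%5 = 3 → [8, 4, 1, 3, 3, 8, 5]
k=5: vals[5] = (8+3)%5 = 1 → [8, 4, 1, 3, 3, 1, 5]
k=6: vals[6] = (5+1)%5 = 1 → [8, 4, 1, 3, 3, 1, 1]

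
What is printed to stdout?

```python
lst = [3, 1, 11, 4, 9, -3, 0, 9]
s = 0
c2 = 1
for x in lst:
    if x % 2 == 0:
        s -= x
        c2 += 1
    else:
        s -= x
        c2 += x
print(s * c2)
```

x=3: not even, s = 0-3 = -3; c2=4
x=1: not even, s = (-3)-1 = -4; c2=5
x=11: not even, s = (-4)-11 = -15; c2=16
x=4: even, s = (-15)-4 = -19; c2=17
x=9: not even, s = (-19)-9 = -28; c2=26
x=-3: not even, s = (-28)-(-3) = -25; c2=23
x=0: even, s = (-25)-0 = -25; c2=24
x=9: not even, s = (-25)-9 = -34; c2=33
s*c2 = (-34)*33 = -1122

-1122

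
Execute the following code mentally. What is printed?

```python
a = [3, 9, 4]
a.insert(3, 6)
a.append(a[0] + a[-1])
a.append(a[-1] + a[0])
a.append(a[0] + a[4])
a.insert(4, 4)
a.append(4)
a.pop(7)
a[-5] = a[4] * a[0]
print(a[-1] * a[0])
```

insert 6 at 3 → [3, 9, 4, 6]
append a[0]+a[-1] = 3+6 = 9 → [3, 9, 4, 6, 9]
append a[-1]+a[0] = 9+3 = 12 → [3, 9, 4, 6, 9, 12]
append a[0]+a[4] = 3+9 = 12 → [3, 9, 4, 6, 9, 12, 12]
insert 4 at 4 → [3, 9, 4, 6, 4, 9, 12, 12]
append 4 → [3, 9, 4, 6, 4, 9, 12, 12, 4]
pop(7) removes 12 → [3, 9, 4, 6, 4, 9, 12, 4]
a[-5] = a[4]*a[0] = 4*3 = 12 → [3, 9, 4, 12, 4, 9, 12, 4]
a[-1]*a[0] = 4*3 = 12

12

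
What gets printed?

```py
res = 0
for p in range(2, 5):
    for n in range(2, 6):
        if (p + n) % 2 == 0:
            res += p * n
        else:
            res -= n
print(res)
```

p=2,n=2: even sum, res = 0+4 = 4
p=2,n=3: odd sum, res = 4-3 = 1
p=2,n=4: even sum, res = 1+8 = 9
p=2,n=5: odd sum, res = 9-5 = 4
p=3,n=2: odd sum, res = 4-2 = 2
p=3,n=3: even sum, res = 2+9 = 11
p=3,n=4: odd sum, res = 11-4 = 7
p=3,n=5: even sum, res = 7+15 = 22
p=4,n=2: even sum, res = 22+8 = 30
p=4,n=3: odd sum, res = 30-3 = 27
p=4,n=4: even sum, res = 27+16 = 43
p=4,n=5: odd sum, res = 43-5 = 38

38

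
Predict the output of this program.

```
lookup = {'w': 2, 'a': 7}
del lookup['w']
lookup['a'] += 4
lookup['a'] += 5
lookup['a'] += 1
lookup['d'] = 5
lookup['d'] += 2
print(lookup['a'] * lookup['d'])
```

del 'w' → {'a': 7}
lookup['a'] = 7+4 = 11 → {'a': 11}
lookup['a'] = 11+5 = 16 → {'a': 16}
lookup['a'] = 16+1 = 17 → {'a': 17}
lookup['d'] = 5 → {'a': 17, 'd': 5}
lookup['d'] = 5+2 = 7 → {'a': 17, 'd': 7}
lookup['a']*lookup['d'] = 17*7 = 119

119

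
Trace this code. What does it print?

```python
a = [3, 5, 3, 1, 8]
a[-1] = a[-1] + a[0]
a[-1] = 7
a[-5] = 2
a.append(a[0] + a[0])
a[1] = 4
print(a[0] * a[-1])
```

8

a[-1] = a[-1]+a[0] = 8+3 = 11 → [3, 5, 3, 1, 11]
a[-1] = 7 → [3, 5, 3, 1, 7]
a[-5] = 2 → [2, 5, 3, 1, 7]
append a[0]+a[0] = 2+2 = 4 → [2, 5, 3, 1, 7, 4]
a[1] = 4 → [2, 4, 3, 1, 7, 4]
a[0]*a[-1] = 2*4 = 8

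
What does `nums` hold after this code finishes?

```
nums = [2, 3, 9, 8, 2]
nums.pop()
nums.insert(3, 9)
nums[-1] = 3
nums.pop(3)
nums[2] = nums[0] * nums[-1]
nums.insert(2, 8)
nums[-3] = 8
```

pop() removes 2 → [2, 3, 9, 8]
insert 9 at 3 → [2, 3, 9, 9, 8]
nums[-1] = 3 → [2, 3, 9, 9, 3]
pop(3) removes 9 → [2, 3, 9, 3]
nums[2] = nums[0]*nums[-1] = 2*3 = 6 → [2, 3, 6, 3]
insert 8 at 2 → [2, 3, 8, 6, 3]
nums[-3] = 8 → [2, 3, 8, 6, 3]

[2, 3, 8, 6, 3]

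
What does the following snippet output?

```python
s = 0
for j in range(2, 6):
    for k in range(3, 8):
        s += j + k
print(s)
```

170

j=2,k=3: s = 0+5 = 5
j=2,k=4: s = 5+6 = 11
j=2,k=5: s = 11+7 = 18
j=2,k=6: s = 18+8 = 26
j=2,k=7: s = 26+9 = 35
j=3,k=3: s = 35+6 = 41
j=3,k=4: s = 41+7 = 48
j=3,k=5: s = 48+8 = 56
j=3,k=6: s = 56+9 = 65
j=3,k=7: s = 65+10 = 75
j=4,k=3: s = 75+7 = 82
j=4,k=4: s = 82+8 = 90
j=4,k=5: s = 90+9 = 99
j=4,k=6: s = 99+10 = 109
j=4,k=7: s = 109+11 = 120
j=5,k=3: s = 120+8 = 128
j=5,k=4: s = 128+9 = 137
j=5,k=5: s = 137+10 = 147
j=5,k=6: s = 147+11 = 158
j=5,k=7: s = 158+12 = 170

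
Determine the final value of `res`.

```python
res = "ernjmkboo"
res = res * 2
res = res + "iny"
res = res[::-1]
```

repeat ×2 → 'ernjmkbooernjmkboo'
+ 'iny' → 'ernjmkbooernjmkbooiny'
reverse → 'ynioobkmjnreoobkmjnre'

'ynioobkmjnreoobkmjnre'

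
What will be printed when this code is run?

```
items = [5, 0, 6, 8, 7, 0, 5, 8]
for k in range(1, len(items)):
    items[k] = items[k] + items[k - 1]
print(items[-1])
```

k=1: items[1] = 0+5 = 5 → [5, 5, 6, 8, 7, 0, 5, 8]
k=2: items[2] = 6+5 = 11 → [5, 5, 11, 8, 7, 0, 5, 8]
k=3: items[3] = 8+11 = 19 → [5, 5, 11, 19, 7, 0, 5, 8]
k=4: items[4] = 7+19 = 26 → [5, 5, 11, 19, 26, 0, 5, 8]
k=5: items[5] = 0+26 = 26 → [5, 5, 11, 19, 26, 26, 5, 8]
k=6: items[6] = 5+26 = 31 → [5, 5, 11, 19, 26, 26, 31, 8]
k=7: items[7] = 8+31 = 39 → [5, 5, 11, 19, 26, 26, 31, 39]

39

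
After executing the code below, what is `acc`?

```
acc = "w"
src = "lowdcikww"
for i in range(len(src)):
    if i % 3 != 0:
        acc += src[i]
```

i=0: skip
i=1: add 'o' → 'wo'
i=2: add 'w' → 'wow'
i=3: skip
i=4: add 'c' → 'wowc'
i=5: add 'i' → 'wowci'
i=6: skip
i=7: add 'w' → 'wowciw'
i=8: add 'w' → 'wowciww'

'wowciww'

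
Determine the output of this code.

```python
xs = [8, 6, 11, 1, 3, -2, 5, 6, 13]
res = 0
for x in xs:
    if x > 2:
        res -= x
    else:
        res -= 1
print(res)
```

x=8: >2, res = 0-8 = -8
x=6: >2, res = (-8)-6 = -14
x=11: >2, res = (-14)-11 = -25
x=1: not >2, res = (-25)-1 = -26
x=3: >2, res = (-26)-3 = -29
x=-2: not >2, res = (-29)-1 = -30
x=5: >2, res = (-30)-5 = -35
x=6: >2, res = (-35)-6 = -41
x=13: >2, res = (-41)-13 = -54

-54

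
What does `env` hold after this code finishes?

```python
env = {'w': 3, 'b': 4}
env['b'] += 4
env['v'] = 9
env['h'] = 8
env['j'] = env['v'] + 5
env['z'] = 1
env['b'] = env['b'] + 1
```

{'w': 3, 'b': 9, 'v': 9, 'h': 8, 'j': 14, 'z': 1}

env['b'] = 4+4 = 8 → {'w': 3, 'b': 8}
env['v'] = 9 → {'w': 3, 'b': 8, 'v': 9}
env['h'] = 8 → {'w': 3, 'b': 8, 'v': 9, 'h': 8}
env['j'] = env['v']+5 = 14 → {'w': 3, 'b': 8, 'v': 9, 'h': 8, 'j': 14}
env['z'] = 1 → {'w': 3, 'b': 8, 'v': 9, 'h': 8, 'j': 14, 'z': 1}
env['b'] = env['b']+1 = 9 → {'w': 3, 'b': 9, 'v': 9, 'h': 8, 'j': 14, 'z': 1}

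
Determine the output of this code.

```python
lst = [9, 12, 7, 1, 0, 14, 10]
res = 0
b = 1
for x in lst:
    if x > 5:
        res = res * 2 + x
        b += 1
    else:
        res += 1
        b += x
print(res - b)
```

x=9: >5, res = 0*2+9 = 9; b=2
x=12: >5, res = 9*2+12 = 30; b=3
x=7: >5, res = 30*2+7 = 67; b=4
x=1: not >5, res = 67+1 = 68; b=5
x=0: not >5, res = 68+1 = 69; b=5
x=14: >5, res = 69*2+14 = 152; b=6
x=10: >5, res = 152*2+10 = 314; b=7
res-b = 314-7 = 307

307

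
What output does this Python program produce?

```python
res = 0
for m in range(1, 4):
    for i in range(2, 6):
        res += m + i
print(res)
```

66

m=1,i=2: res = 0+3 = 3
m=1,i=3: res = 3+4 = 7
m=1,i=4: res = 7+5 = 12
m=1,i=5: res = 12+6 = 18
m=2,i=2: res = 18+4 = 22
m=2,i=3: res = 22+5 = 27
m=2,i=4: res = 27+6 = 33
m=2,i=5: res = 33+7 = 40
m=3,i=2: res = 40+5 = 45
m=3,i=3: res = 45+6 = 51
m=3,i=4: res = 51+7 = 58
m=3,i=5: res = 58+8 = 66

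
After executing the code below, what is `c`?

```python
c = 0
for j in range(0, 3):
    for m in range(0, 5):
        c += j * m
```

j=0,m=0: c = 0+0 = 0
j=0,m=1: c = 0+0 = 0
j=0,m=2: c = 0+0 = 0
j=0,m=3: c = 0+0 = 0
j=0,m=4: c = 0+0 = 0
j=1,m=0: c = 0+0 = 0
j=1,m=1: c = 0+1 = 1
j=1,m=2: c = 1+2 = 3
j=1,m=3: c = 3+3 = 6
j=1,m=4: c = 6+4 = 10
j=2,m=0: c = 10+0 = 10
j=2,m=1: c = 10+2 = 12
j=2,m=2: c = 12+4 = 16
j=2,m=3: c = 16+6 = 22
j=2,m=4: c = 22+8 = 30

30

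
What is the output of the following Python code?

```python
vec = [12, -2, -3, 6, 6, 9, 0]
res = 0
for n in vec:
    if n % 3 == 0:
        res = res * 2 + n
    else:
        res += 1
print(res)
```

458

n=12: %3==0, res = 0*2+12 = 12
n=-2: not %3==0, res = 12+1 = 13
n=-3: %3==0, res = 13*2+(-3) = 23
n=6: %3==0, res = 23*2+6 = 52
n=6: %3==0, res = 52*2+6 = 110
n=9: %3==0, res = 110*2+9 = 229
n=0: %3==0, res = 229*2+0 = 458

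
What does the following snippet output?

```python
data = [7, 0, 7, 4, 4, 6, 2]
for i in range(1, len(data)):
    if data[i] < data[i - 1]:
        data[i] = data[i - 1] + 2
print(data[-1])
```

19

i=1: 0<7, data[1] = 7+2 = 9 → [7, 9, 7, 4, 4, 6, 2]
i=2: 7<9, data[2] = 9+2 = 11 → [7, 9, 11, 4, 4, 6, 2]
i=3: 4<11, data[3] = 11+2 = 13 → [7, 9, 11, 13, 4, 6, 2]
i=4: 4<13, data[4] = 13+2 = 15 → [7, 9, 11, 13, 15, 6, 2]
i=5: 6<15, data[5] = 15+2 = 17 → [7, 9, 11, 13, 15, 17, 2]
i=6: 2<17, data[6] = 17+2 = 19 → [7, 9, 11, 13, 15, 17, 19]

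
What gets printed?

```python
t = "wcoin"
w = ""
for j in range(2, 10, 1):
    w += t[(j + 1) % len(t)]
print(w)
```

j=2: add t[3]='i' → 'i'
j=3: add t[4]='n' → 'in'
j=4: add t[0]='w' → 'inw'
j=5: add t[1]='c' → 'inwc'
j=6: add t[2]='o' → 'inwco'
j=7: add t[3]='i' → 'inwcoi'
j=8: add t[4]='n' → 'inwcoin'
j=9: add t[0]='w' → 'inwcoinw'

inwcoinw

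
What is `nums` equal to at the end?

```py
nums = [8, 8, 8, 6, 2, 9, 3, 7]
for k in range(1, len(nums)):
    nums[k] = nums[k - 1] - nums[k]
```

k=1: nums[1] = 8-8 = 0 → [8, 0, 8, 6, 2, 9, 3, 7]
k=2: nums[2] = 0-8 = -8 → [8, 0, -8, 6, 2, 9, 3, 7]
k=3: nums[3] = (-8)-6 = -14 → [8, 0, -8, -14, 2, 9, 3, 7]
k=4: nums[4] = (-14)-2 = -16 → [8, 0, -8, -14, -16, 9, 3, 7]
k=5: nums[5] = (-16)-9 = -25 → [8, 0, -8, -14, -16, -25, 3, 7]
k=6: nums[6] = (-25)-3 = -28 → [8, 0, -8, -14, -16, -25, -28, 7]
k=7: nums[7] = (-28)-7 = -35 → [8, 0, -8, -14, -16, -25, -28, -35]

[8, 0, -8, -14, -16, -25, -28, -35]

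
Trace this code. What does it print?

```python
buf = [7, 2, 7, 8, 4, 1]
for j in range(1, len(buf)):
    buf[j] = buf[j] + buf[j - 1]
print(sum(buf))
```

j=1: buf[1] = 2+7 = 9 → [7, 9, 7, 8, 4, 1]
j=2: buf[2] = 7+9 = 16 → [7, 9, 16, 8, 4, 1]
j=3: buf[3] = 8+16 = 24 → [7, 9, 16, 24, 4, 1]
j=4: buf[4] = 4+24 = 28 → [7, 9, 16, 24, 28, 1]
j=5: buf[5] = 1+28 = 29 → [7, 9, 16, 24, 28, 29]
sum = 113

113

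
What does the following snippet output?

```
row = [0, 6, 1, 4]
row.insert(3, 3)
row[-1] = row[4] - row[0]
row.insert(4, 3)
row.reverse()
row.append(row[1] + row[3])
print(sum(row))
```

21

insert 3 at 3 → [0, 6, 1, 3, 4]
row[-1] = row[4]-row[0] = 4-0 = 4 → [0, 6, 1, 3, 4]
insert 3 at 4 → [0, 6, 1, 3, 3, 4]
reverse → [4, 3, 3, 1, 6, 0]
append row[1]+row[3] = 3+1 = 4 → [4, 3, 3, 1, 6, 0, 4]
sum = 21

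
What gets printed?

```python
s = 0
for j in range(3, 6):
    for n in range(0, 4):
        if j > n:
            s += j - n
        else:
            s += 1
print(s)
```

31

j=3,n=0: 3>0, s = 0+3 = 3
j=3,n=1: 3>1, s = 3+2 = 5
j=3,n=2: 3>2, s = 5+1 = 6
j=3,n=3: not 3>3, s = 6+1 = 7
j=4,n=0: 4>0, s = 7+4 = 11
j=4,n=1: 4>1, s = 11+3 = 14
j=4,n=2: 4>2, s = 14+2 = 16
j=4,n=3: 4>3, s = 16+1 = 17
j=5,n=0: 5>0, s = 17+5 = 22
j=5,n=1: 5>1, s = 22+4 = 26
j=5,n=2: 5>2, s = 26+3 = 29
j=5,n=3: 5>3, s = 29+2 = 31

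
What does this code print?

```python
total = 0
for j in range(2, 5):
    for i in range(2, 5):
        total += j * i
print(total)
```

81

j=2,i=2: total = 0+4 = 4
j=2,i=3: total = 4+6 = 10
j=2,i=4: total = 10+8 = 18
j=3,i=2: total = 18+6 = 24
j=3,i=3: total = 24+9 = 33
j=3,i=4: total = 33+12 = 45
j=4,i=2: total = 45+8 = 53
j=4,i=3: total = 53+12 = 65
j=4,i=4: total = 65+16 = 81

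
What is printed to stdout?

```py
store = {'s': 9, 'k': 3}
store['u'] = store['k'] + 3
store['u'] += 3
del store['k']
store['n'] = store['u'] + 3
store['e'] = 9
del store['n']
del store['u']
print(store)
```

{'s': 9, 'e': 9}

store['u'] = store['k']+3 = 6 → {'s': 9, 'k': 3, 'u': 6}
store['u'] = 6+3 = 9 → {'s': 9, 'k': 3, 'u': 9}
del 'k' → {'s': 9, 'u': 9}
store['n'] = store['u']+3 = 12 → {'s': 9, 'u': 9, 'n': 12}
store['e'] = 9 → {'s': 9, 'u': 9, 'n': 12, 'e': 9}
del 'n' → {'s': 9, 'u': 9, 'e': 9}
del 'u' → {'s': 9, 'e': 9}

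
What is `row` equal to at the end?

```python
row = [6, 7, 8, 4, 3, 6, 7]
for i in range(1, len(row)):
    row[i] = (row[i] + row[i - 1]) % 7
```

[6, 6, 0, 4, 0, 6, 6]

i=1: row[1] = (7+6)%7 = 6 → [6, 6, 8, 4, 3, 6, 7]
i=2: row[2] = (8+6)%7 = 0 → [6, 6, 0, 4, 3, 6, 7]
i=3: row[3] = (4+0)%7 = 4 → [6, 6, 0, 4, 3, 6, 7]
i=4: row[4] = (3+4)%7 = 0 → [6, 6, 0, 4, 0, 6, 7]
i=5: row[5] = (6+0)%7 = 6 → [6, 6, 0, 4, 0, 6, 7]
i=6: row[6] = (7+6)%7 = 6 → [6, 6, 0, 4, 0, 6, 6]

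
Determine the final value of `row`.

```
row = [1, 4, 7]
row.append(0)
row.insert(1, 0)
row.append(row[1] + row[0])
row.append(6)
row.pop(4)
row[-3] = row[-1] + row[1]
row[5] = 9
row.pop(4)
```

[1, 0, 4, 6, 9]

append 0 → [1, 4, 7, 0]
insert 0 at 1 → [1, 0, 4, 7, 0]
append row[1]+row[0] = 0+1 = 1 → [1, 0, 4, 7, 0, 1]
append 6 → [1, 0, 4, 7, 0, 1, 6]
pop(4) removes 0 → [1, 0, 4, 7, 1, 6]
row[-3] = row[-1]+row[1] = 6+0 = 6 → [1, 0, 4, 6, 1, 6]
row[5] = 9 → [1, 0, 4, 6, 1, 9]
pop(4) removes 1 → [1, 0, 4, 6, 9]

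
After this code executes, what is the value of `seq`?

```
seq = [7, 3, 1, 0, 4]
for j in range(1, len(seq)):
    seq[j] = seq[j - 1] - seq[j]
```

[7, 4, 3, 3, -1]

j=1: seq[1] = 7-3 = 4 → [7, 4, 1, 0, 4]
j=2: seq[2] = 4-1 = 3 → [7, 4, 3, 0, 4]
j=3: seq[3] = 3-0 = 3 → [7, 4, 3, 3, 4]
j=4: seq[4] = 3-4 = -1 → [7, 4, 3, 3, -1]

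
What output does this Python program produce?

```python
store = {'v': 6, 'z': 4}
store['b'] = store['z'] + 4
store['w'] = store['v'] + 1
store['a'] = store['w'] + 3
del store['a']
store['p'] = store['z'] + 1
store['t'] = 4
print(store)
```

{'v': 6, 'z': 4, 'b': 8, 'w': 7, 'p': 5, 't': 4}

store['b'] = store['z']+4 = 8 → {'v': 6, 'z': 4, 'b': 8}
store['w'] = store['v']+1 = 7 → {'v': 6, 'z': 4, 'b': 8, 'w': 7}
store['a'] = store['w']+3 = 10 → {'v': 6, 'z': 4, 'b': 8, 'w': 7, 'a': 10}
del 'a' → {'v': 6, 'z': 4, 'b': 8, 'w': 7}
store['p'] = store['z']+1 = 5 → {'v': 6, 'z': 4, 'b': 8, 'w': 7, 'p': 5}
store['t'] = 4 → {'v': 6, 'z': 4, 'b': 8, 'w': 7, 'p': 5, 't': 4}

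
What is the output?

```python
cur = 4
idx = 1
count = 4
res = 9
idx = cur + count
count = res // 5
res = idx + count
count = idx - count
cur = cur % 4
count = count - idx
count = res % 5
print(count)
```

4

idx = 4+4 = 8
count = 9//5 = 1
res = 8+1 = 9
count = 8-1 = 7
cur = 4%4 = 0
count = 7-8 = -1
count = 9%5 = 4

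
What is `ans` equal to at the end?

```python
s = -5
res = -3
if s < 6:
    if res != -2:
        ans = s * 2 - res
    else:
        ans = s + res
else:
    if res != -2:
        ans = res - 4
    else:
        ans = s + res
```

-7

s=-5, res=-3
s < 6 is True; res != -2 is True
→ ans = s * 2 - res = -7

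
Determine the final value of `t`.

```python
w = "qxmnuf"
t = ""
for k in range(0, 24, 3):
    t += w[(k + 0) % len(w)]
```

'qnqnqnqn'

k=0: add w[0]='q' → 'q'
k=3: add w[3]='n' → 'qn'
k=6: add w[0]='q' → 'qnq'
k=9: add w[3]='n' → 'qnqn'
k=12: add w[0]='q' → 'qnqnq'
k=15: add w[3]='n' → 'qnqnqn'
k=18: add w[0]='q' → 'qnqnqnq'
k=21: add w[3]='n' → 'qnqnqnqn'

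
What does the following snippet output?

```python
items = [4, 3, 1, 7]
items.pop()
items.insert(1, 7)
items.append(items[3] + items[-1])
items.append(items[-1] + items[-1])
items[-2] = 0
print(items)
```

[4, 7, 3, 1, 0, 4]

pop() removes 7 → [4, 3, 1]
insert 7 at 1 → [4, 7, 3, 1]
append items[3]+items[-1] = 1+1 = 2 → [4, 7, 3, 1, 2]
append items[-1]+items[-1] = 2+2 = 4 → [4, 7, 3, 1, 2, 4]
items[-2] = 0 → [4, 7, 3, 1, 0, 4]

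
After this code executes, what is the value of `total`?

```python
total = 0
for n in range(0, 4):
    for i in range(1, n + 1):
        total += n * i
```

25

n=1,i=1: total = 0+1 = 1
n=2,i=1: total = 1+2 = 3
n=2,i=2: total = 3+4 = 7
n=3,i=1: total = 7+3 = 10
n=3,i=2: total = 10+6 = 16
n=3,i=3: total = 16+9 = 25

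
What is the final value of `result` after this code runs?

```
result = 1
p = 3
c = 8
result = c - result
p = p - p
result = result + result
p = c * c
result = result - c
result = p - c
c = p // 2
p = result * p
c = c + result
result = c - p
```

-3496

result = 8-1 = 7
p = 3-3 = 0
result = 7+7 = 14
p = 8*8 = 64
result = 14-8 = 6
result = 64-8 = 56
c = 64//2 = 32
p = 56*64 = 3584
c = 32+56 = 88
result = 88-3584 = -3496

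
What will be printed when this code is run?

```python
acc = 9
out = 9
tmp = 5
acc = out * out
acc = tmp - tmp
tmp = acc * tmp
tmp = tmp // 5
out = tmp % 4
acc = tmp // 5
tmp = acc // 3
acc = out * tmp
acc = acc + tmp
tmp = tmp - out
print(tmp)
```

acc = 9*9 = 81
acc = 5-5 = 0
tmp = 0*5 = 0
tmp = 0//5 = 0
out = 0%4 = 0
acc = 0//5 = 0
tmp = 0//3 = 0
acc = 0*0 = 0
acc = 0+0 = 0
tmp = 0-0 = 0

0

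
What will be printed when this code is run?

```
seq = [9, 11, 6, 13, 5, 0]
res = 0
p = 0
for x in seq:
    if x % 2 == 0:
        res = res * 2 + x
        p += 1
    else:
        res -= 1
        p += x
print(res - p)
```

x=9: not even, res = 0-1 = -1; p=9
x=11: not even, res = (-1)-1 = -2; p=20
x=6: even, res = (-2)*2+6 = 2; p=21
x=13: not even, res = 2-1 = 1; p=34
x=5: not even, res = 1-1 = 0; p=39
x=0: even, res = 0*2+0 = 0; p=40
res-p = 0-40 = -40

-40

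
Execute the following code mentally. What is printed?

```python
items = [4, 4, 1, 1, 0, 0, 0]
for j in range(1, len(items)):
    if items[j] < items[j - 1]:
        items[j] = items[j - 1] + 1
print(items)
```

[4, 4, 5, 6, 7, 8, 9]

j=1: 4>=4, unchanged → [4, 4, 1, 1, 0, 0, 0]
j=2: 1<4, items[2] = 4+1 = 5 → [4, 4, 5, 1, 0, 0, 0]
j=3: 1<5, items[3] = 5+1 = 6 → [4, 4, 5, 6, 0, 0, 0]
j=4: 0<6, items[4] = 6+1 = 7 → [4, 4, 5, 6, 7, 0, 0]
j=5: 0<7, items[5] = 7+1 = 8 → [4, 4, 5, 6, 7, 8, 0]
j=6: 0<8, items[6] = 8+1 = 9 → [4, 4, 5, 6, 7, 8, 9]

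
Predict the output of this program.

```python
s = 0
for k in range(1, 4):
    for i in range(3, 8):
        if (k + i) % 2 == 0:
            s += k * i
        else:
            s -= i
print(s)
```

k=1,i=3: even sum, s = 0+3 = 3
k=1,i=4: odd sum, s = 3-4 = -1
k=1,i=5: even sum, s = (-1)+5 = 4
k=1,i=6: odd sum, s = 4-6 = -2
k=1,i=7: even sum, s = (-2)+7 = 5
k=2,i=3: odd sum, s = 5-3 = 2
k=2,i=4: even sum, s = 2+8 = 10
k=2,i=5: odd sum, s = 10-5 = 5
k=2,i=6: even sum, s = 5+12 = 17
k=2,i=7: odd sum, s = 17-7 = 10
k=3,i=3: even sum, s = 10+9 = 19
k=3,i=4: odd sum, s = 19-4 = 15
k=3,i=5: even sum, s = 15+15 = 30
k=3,i=6: odd sum, s = 30-6 = 24
k=3,i=7: even sum, s = 24+21 = 45

45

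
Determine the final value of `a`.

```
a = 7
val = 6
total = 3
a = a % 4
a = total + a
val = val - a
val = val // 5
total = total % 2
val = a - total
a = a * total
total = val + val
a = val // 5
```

a = 7%4 = 3
a = 3+3 = 6
val = 6-6 = 0
val = 0//5 = 0
total = 3%2 = 1
val = 6-1 = 5
a = 6*1 = 6
total = 5+5 = 10
a = 5//5 = 1

1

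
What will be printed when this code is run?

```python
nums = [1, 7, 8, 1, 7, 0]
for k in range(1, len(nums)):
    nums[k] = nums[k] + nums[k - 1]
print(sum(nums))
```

90

k=1: nums[1] = 7+1 = 8 → [1, 8, 8, 1, 7, 0]
k=2: nums[2] = 8+8 = 16 → [1, 8, 16, 1, 7, 0]
k=3: nums[3] = 1+16 = 17 → [1, 8, 16, 17, 7, 0]
k=4: nums[4] = 7+17 = 24 → [1, 8, 16, 17, 24, 0]
k=5: nums[5] = 0+24 = 24 → [1, 8, 16, 17, 24, 24]
sum = 90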